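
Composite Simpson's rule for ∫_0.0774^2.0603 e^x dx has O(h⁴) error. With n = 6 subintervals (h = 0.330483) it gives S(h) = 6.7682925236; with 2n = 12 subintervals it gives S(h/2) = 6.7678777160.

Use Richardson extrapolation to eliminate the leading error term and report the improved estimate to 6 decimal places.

r = 4: numerator weight 16, denominator 15.
Top: 16(6.7678777160) − (6.7682925236) = 101.5177509324
Divide by 2^4 − 1 = 15.
101.5177509324 ÷ 15 = 6.7678500622
Gap between inputs: 4.148e-04; correction applied: −0.0000276538.

6.767850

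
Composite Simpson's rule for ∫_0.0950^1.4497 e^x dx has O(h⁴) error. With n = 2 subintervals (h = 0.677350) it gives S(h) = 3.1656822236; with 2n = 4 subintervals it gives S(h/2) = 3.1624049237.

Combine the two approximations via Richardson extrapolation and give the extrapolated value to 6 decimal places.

With r = 4 the leading error scales as h^4, so the weight is 2^4 = 16.
Weighted: 50.5984787792 − 3.1656822236 = 47.4327965556
(16*3.1624049237 − 3.1656822236)/(16 − 1) = 3.1621864370
Correction |R − A(h/2)| = 2.185e-04; gap |A(h/2) − A(h)| = 3.277e-03.

3.162186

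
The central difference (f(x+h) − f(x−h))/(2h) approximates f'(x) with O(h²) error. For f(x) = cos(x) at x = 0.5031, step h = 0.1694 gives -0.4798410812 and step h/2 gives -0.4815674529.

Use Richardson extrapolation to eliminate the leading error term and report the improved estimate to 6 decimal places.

Leading term ∝ h^2; use weight 4 = 2^2.
Difference of the inputs: -0.4815674529 − (-0.4798410812) = -0.0017263717
Correction (A(h/2) − A(h))/(4 − 1) = (-0.0017263717)/3 = -0.0005754572
R = A(h/2) + (A(h/2) − A(h))/3 = -0.4815674529 − 0.0005754572 = -0.4821429101

-0.482143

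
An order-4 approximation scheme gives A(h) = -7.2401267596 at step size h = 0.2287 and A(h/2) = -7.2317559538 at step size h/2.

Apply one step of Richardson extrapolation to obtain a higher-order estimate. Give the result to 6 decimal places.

Order 4 gives 2^r = 16 and 2^r − 1 = 15.
Top: 16(-7.2317559538) − (-7.2401267596) = -108.4679685012
R = (-108.4679685012)/15 = -7.2311979001
Correction |R − A(h/2)| = 5.581e-04; gap |A(h/2) − A(h)| = 8.371e-03.

-7.231198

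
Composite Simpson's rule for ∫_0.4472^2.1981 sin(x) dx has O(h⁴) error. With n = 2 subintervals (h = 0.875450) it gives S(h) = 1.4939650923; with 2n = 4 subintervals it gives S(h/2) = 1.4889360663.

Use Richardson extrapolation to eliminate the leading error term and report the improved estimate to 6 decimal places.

Order 4 gives 2^r = 16 and 2^r − 1 = 15.
Top: 16(1.4889360663) − (1.4939650923) = 22.3290119685
Denominator 16 − 1 = 15.
So the Richardson estimate is 1.4886007979.
Shift from A(h/2): −0.0003352684.

1.488601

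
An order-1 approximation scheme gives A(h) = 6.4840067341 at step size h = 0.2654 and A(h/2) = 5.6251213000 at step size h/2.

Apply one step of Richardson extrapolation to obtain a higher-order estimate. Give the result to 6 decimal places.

The method has order 1: 2^1 = 2.
2×5.6251213000 = 11.2502426000; subtract 6.4840067341 → 4.7662358659
Divide by 2^1 − 1 = 1.
4.7662358659 ÷ 1 = 4.7662358659

4.766236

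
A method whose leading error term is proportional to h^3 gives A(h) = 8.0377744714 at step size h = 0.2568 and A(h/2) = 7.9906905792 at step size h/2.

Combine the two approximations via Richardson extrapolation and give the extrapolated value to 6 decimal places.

7.983964

With r = 3 the leading error scales as h^3, so the weight is 2^3 = 8.
A(h/2) − A(h) = 7.9906905792 − 8.0377744714 = -0.0470838922
Divide by 2^3 − 1 = 7: (-0.0470838922)/7 = -0.0067262703
R = 7.9906905792 − 0.0067262703 = 7.9839643089
Correction |R − A(h/2)| = 6.726e-03; gap |A(h/2) − A(h)| = 4.708e-02.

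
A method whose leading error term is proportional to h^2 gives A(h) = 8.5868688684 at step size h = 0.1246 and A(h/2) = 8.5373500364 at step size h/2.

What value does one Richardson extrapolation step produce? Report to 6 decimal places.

r = 2, so 2^r = 4.
Top: 4(8.5373500364) − (8.5868688684) = 25.5625312772
Denominator 4 − 1 = 3.
R = 25.5625312772/3 = 8.5208437591
Correction |R − A(h/2)| = 1.651e-02; gap |A(h/2) − A(h)| = 4.952e-02.

8.520844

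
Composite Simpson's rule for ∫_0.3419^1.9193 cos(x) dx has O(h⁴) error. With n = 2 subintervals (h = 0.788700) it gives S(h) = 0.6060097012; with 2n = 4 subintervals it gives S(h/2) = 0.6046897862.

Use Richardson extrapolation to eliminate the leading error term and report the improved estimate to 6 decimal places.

Error is O(h^4); halving h shrinks it by 2^4 = 16.
16×0.6046897862 = 9.6750365792; 9.6750365792 − 0.6060097012 = 9.0690268780
Denominator 16 − 1 = 15.
9.0690268780 ÷ 15 = 0.6046017919

0.604602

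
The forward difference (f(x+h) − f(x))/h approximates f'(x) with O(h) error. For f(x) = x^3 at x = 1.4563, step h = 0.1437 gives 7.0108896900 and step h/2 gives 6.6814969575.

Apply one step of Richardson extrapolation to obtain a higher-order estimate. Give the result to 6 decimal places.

With r = 1 the leading error scales as h^1, so the weight is 2^1 = 2.
Top: 2(6.6814969575) − (7.0108896900) = 6.3521042250
Denominator 2 − 1 = 1.
Result: 6.3521042250

6.352104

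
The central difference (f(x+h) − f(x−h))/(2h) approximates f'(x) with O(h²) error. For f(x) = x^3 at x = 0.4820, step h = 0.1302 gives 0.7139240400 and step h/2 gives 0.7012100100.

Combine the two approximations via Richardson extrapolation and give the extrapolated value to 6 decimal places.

0.696972

Order 2 gives 2^r = 4 and 2^r − 1 = 3.
2^2 × A(h/2) = 2.8048400400; minus A(h) gives 2.0909160000.
(4 × 0.7012100100 − 0.7139240400)/(4 − 1) = 0.6969720000
Gap between inputs: 1.271e-02; correction applied: −0.0042380100.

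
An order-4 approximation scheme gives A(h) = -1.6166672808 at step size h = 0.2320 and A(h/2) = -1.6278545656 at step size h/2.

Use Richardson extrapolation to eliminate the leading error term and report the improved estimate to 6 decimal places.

Method order is 4; weight 2^4 = 16.
16 × (-1.6278545656) = -26.0456730496; subtract (-1.6166672808) → -24.4290057688
Denominator 16 − 1 = 15.
Extrapolated: (-24.4290057688) / 15 = -1.6286003846

-1.628600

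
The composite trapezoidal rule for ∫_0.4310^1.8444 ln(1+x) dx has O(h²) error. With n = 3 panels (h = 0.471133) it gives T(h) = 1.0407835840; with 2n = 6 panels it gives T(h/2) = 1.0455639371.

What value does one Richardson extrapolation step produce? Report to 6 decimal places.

1.047157

Order 2 gives 2^r = 4 and 2^r − 1 = 3.
4 × 1.0455639371 − 1.0407835840 = 3.1414721644
Denominator 4 − 1 = 3.
Result: 1.0471573881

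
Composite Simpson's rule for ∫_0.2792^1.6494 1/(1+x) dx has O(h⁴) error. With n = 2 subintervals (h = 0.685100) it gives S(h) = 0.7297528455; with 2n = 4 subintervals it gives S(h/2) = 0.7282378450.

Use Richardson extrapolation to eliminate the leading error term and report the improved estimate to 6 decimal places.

Error is O(h^4); halving h shrinks it by 2^4 = 16.
Numerator 16×A(h/2) − A(h) = 16×0.7282378450 − 0.7297528455 = 10.9220526745
Denominator 16 − 1 = 15.
10.9220526745 ÷ 15 = 0.7281368450
Gap between inputs: 1.515e-03; correction applied: −0.0001010000.

0.728137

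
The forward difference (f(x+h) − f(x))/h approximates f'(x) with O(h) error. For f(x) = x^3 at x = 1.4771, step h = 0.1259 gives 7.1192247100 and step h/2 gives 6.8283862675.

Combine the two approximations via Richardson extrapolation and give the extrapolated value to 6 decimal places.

6.537548

Error is O(h^1); halving h shrinks it by 2^1 = 2.
2·6.8283862675 − 7.1192247100 = 6.5375478250
Extrapolated: 6.5375478250 / 1 = 6.5375478250
Shift from A(h/2): −0.2908384425.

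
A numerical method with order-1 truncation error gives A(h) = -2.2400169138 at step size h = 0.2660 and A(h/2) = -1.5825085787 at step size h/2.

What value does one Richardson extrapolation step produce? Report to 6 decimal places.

r = 1, so 2^r = 2.
Weighted: (-3.1650171574) − (-2.2400169138) = -0.9250002436
Divide by 2^1 − 1 = 1.
Result: -0.9250002436

-0.925000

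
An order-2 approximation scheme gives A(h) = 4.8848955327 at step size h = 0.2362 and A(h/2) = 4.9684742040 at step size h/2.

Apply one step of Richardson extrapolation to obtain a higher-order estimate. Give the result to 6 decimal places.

Leading term ∝ h^2; use weight 4 = 2^2.
4 × 4.9684742040 = 19.8738968160; subtract 4.8848955327 → 14.9890012833
Divide by 2^2 − 1 = 3.
Result: 4.9963337611

4.996334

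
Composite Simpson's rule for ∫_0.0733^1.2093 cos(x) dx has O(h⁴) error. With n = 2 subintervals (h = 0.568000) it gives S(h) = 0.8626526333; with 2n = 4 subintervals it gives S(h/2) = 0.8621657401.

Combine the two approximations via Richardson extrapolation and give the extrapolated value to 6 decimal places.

0.862133

The method has order 4: 2^4 = 16.
Numerator 16·A(h/2) − A(h) = 16·0.8621657401 − 0.8626526333 = 12.9319992083
(16·0.8621657401 − 0.8626526333)/(16 − 1) = 0.8621332806
Gap between inputs: 4.869e-04; correction applied: −0.0000324595.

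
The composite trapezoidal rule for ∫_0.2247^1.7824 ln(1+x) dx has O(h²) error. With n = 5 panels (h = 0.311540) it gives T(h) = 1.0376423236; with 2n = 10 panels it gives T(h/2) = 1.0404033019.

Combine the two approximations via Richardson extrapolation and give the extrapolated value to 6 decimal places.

Order 2 gives 2^r = 4 and 2^r − 1 = 3.
Weighted: 4.1616132076 − 1.0376423236 = 3.1239708840
(4×1.0404033019 − 1.0376423236)/(4 − 1) = 1.0413236280

1.041324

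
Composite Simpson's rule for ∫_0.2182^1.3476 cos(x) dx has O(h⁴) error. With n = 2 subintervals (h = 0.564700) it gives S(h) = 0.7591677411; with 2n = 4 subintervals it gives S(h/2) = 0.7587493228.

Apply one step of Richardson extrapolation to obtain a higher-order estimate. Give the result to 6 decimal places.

Error is O(h^4); halving h shrinks it by 2^4 = 16.
Difference of the inputs: 0.7587493228 − 0.7591677411 = -0.0004184183
Divide by 2^4 − 1 = 15: (-0.0004184183)/15 = -0.0000278946
R = 0.7587493228 − 0.0000278946 = 0.7587214282

0.758721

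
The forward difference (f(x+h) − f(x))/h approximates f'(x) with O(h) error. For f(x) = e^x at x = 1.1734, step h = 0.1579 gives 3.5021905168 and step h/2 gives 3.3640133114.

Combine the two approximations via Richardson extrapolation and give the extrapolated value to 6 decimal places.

With r = 1 the leading error scales as h^1, so the weight is 2^1 = 2.
Numerator 2×A(h/2) − A(h) = 2×3.3640133114 − 3.5021905168 = 3.2258361060
R = 3.2258361060/1 = 3.2258361060
Gap between inputs: 1.382e-01; correction applied: −0.1381772054.

3.225836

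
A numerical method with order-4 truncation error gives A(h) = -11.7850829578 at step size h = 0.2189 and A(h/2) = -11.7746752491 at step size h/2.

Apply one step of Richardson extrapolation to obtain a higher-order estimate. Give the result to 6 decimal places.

r = 4, so 2^r = 16.
16*(-11.7746752491) = -188.3948039856; subtract (-11.7850829578) → -176.6097210278
Divide by 2^4 − 1 = 15.
R = (-176.6097210278)/15 = -11.7739814019

-11.773981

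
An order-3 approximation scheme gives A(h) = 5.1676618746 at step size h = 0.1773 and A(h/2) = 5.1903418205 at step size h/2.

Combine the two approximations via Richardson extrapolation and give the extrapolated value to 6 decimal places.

r = 3: numerator weight 8, denominator 7.
Difference of the inputs: 5.1903418205 − 5.1676618746 = 0.0226799459
Divide by 2^3 − 1 = 7: 0.0226799459/7 = 0.0032399923
R = 5.1903418205 + 0.0032399923 = 5.1935818128

5.193582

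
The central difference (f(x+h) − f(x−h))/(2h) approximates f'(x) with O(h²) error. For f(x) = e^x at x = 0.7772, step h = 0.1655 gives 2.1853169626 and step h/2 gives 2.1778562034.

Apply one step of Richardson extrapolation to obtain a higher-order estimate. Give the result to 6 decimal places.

With r = 2 the leading error scales as h^2, so the weight is 2^2 = 4.
Numerator 4*A(h/2) − A(h) = 4*2.1778562034 − 2.1853169626 = 6.5261078510
Denominator 4 − 1 = 3.
(4*2.1778562034 − 2.1853169626)/(4 − 1) = 2.1753692837

2.175369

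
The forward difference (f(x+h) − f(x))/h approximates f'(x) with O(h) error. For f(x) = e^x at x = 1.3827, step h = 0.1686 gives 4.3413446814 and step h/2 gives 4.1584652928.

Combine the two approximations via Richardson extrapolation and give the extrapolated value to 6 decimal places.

Error is O(h^1); halving h shrinks it by 2^1 = 2.
Top: 2(4.1584652928) − (4.3413446814) = 3.9755859042
Extrapolated: 3.9755859042 / 1 = 3.9755859042

3.975586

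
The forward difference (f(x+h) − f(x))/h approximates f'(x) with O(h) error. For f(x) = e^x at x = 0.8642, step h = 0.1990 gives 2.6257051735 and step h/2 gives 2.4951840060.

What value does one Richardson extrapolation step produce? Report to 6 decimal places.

Error is O(h^1); halving h shrinks it by 2^1 = 2.
2^1 × A(h/2) = 4.9903680120; minus A(h) gives 2.3646628385.
R = 2.3646628385/1 = 2.3646628385

2.364663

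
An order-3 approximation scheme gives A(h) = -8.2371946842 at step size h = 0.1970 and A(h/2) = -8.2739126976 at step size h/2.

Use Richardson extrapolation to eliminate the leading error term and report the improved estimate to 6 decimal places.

Error is O(h^3); halving h shrinks it by 2^3 = 8.
Difference of the inputs: -8.2739126976 − (-8.2371946842) = -0.0367180134
Correction (A(h/2) − A(h))/(8 − 1) = (-0.0367180134)/7 = -0.0052454305
R = A(h/2) + (A(h/2) − A(h))/7 = -8.2739126976 − 0.0052454305 = -8.2791581281
Shift from A(h/2): −0.0052454305.

-8.279158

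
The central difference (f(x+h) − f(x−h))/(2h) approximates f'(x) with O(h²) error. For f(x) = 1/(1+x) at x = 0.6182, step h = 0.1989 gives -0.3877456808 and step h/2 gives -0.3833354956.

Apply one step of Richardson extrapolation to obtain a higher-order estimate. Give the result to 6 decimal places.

-0.381865

Leading term ∝ h^2; use weight 4 = 2^2.
Weighted: (-1.5333419824) − (-0.3877456808) = -1.1455963016
Denominator 4 − 1 = 3.
(4×(-0.3833354956) − (-0.3877456808))/(4 − 1) = -0.3818654339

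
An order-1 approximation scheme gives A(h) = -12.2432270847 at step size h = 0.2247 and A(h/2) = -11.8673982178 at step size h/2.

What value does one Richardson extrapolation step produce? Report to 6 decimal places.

-11.491569

r = 1: numerator weight 2, denominator 1.
2×(-11.8673982178) = -23.7347964356; (-23.7347964356) − (-12.2432270847) = -11.4915693509
Divide by 2^1 − 1 = 1.
R = (-11.4915693509)/1 = -11.4915693509
Gap between inputs: 3.758e-01; correction applied: +0.3758288669.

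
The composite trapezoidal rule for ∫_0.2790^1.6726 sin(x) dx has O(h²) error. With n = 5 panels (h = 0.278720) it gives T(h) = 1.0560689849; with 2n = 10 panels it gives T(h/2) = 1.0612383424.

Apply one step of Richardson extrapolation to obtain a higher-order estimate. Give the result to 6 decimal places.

Order 2 gives 2^r = 4 and 2^r − 1 = 3.
Top: 4(1.0612383424) − (1.0560689849) = 3.1888843847
(4 × 1.0612383424 − 1.0560689849)/(4 − 1) = 1.0629614616

1.062961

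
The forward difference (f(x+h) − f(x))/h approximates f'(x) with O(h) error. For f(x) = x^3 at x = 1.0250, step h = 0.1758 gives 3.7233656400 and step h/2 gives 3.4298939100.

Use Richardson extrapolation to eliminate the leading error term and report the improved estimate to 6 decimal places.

3.136422

Leading term ∝ h^1; use weight 2 = 2^1.
Weighted: 6.8597878200 − 3.7233656400 = 3.1364221800
Divide by 2^1 − 1 = 1.
Extrapolated: 3.1364221800 / 1 = 3.1364221800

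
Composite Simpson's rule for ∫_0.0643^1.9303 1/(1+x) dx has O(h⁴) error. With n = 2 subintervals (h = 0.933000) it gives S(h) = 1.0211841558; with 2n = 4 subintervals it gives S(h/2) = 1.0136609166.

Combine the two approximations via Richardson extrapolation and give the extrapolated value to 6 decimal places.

1.013159

The method has order 4: 2^4 = 16.
Numerator 16*A(h/2) − A(h) = 16*1.0136609166 − 1.0211841558 = 15.1973905098
Denominator 16 − 1 = 15.
(16*1.0136609166 − 1.0211841558)/(16 − 1) = 1.0131593673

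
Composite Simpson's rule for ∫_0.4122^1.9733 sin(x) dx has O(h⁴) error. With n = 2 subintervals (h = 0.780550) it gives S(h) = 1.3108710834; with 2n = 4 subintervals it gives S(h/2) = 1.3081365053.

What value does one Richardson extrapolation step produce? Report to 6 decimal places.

1.307954

The method has order 4: 2^4 = 16.
Numerator 16×A(h/2) − A(h) = 16×1.3081365053 − 1.3108710834 = 19.6193130014
Denominator 16 − 1 = 15.
Result: 1.3079542001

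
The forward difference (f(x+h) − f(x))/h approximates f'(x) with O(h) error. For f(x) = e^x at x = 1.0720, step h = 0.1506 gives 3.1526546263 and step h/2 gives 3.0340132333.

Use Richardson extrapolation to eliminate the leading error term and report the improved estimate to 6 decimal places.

With r = 1 the leading error scales as h^1, so the weight is 2^1 = 2.
2^1·A(h/2) = 6.0680264666; minus A(h) gives 2.9153718403.
Denominator 2 − 1 = 1.
R = 2.9153718403/1 = 2.9153718403
Correction |R − A(h/2)| = 1.186e-01; gap |A(h/2) − A(h)| = 1.186e-01.

2.915372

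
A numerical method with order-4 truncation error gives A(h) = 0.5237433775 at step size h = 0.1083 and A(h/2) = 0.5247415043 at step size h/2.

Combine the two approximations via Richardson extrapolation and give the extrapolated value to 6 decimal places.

Leading term ∝ h^4; use weight 16 = 2^4.
Weighted: 8.3958640688 − 0.5237433775 = 7.8721206913
7.8721206913 ÷ 15 = 0.5248080461
Gap between inputs: 9.981e-04; correction applied: +0.0000665418.

0.524808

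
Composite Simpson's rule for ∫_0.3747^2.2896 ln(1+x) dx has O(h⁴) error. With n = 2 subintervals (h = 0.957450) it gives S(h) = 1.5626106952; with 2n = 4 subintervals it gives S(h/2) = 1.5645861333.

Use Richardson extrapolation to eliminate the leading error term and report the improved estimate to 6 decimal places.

The method has order 4: 2^4 = 16.
Weighted: 25.0333781328 − 1.5626106952 = 23.4707674376
Denominator 16 − 1 = 15.
So the Richardson estimate is 1.5647178292.

1.564718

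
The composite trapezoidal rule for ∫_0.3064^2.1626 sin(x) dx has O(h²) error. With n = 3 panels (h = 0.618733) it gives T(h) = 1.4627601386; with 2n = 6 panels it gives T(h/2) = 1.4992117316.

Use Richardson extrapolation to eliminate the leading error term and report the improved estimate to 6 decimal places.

Error is O(h^2); halving h shrinks it by 2^2 = 4.
A(h/2) − A(h) = 1.4992117316 − 1.4627601386 = 0.0364515930
Correction (A(h/2) − A(h))/(4 − 1) = 0.0364515930/3 = 0.0121505310
R = 1.4992117316 + 0.0121505310 = 1.5113622626
Gap between inputs: 3.645e-02; correction applied: +0.0121505310.

1.511362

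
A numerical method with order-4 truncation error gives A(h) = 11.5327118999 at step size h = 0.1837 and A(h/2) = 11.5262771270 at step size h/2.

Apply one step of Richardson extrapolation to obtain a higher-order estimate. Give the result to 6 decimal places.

The method has order 4: 2^4 = 16.
Numerator 16*A(h/2) − A(h) = 16*11.5262771270 − 11.5327118999 = 172.8877221321
(16*11.5262771270 − 11.5327118999)/(16 − 1) = 11.5258481421

11.525848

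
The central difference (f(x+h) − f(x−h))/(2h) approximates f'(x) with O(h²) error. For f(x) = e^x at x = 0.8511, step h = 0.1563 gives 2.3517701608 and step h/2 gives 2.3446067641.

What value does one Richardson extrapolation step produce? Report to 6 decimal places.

The method has order 2: 2^2 = 4.
4·2.3446067641 = 9.3784270564; 9.3784270564 − 2.3517701608 = 7.0266568956
Divide by 2^2 − 1 = 3.
So the Richardson estimate is 2.3422189652.
Shift from A(h/2): −0.0023877989.

2.342219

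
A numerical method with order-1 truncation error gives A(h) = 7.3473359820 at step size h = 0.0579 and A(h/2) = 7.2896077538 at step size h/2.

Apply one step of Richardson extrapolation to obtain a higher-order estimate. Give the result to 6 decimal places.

With r = 1 the leading error scales as h^1, so the weight is 2^1 = 2.
Numerator 2 × A(h/2) − A(h) = 2 × 7.2896077538 − 7.3473359820 = 7.2318795256
Denominator 2 − 1 = 1.
7.2318795256 ÷ 1 = 7.2318795256

7.231880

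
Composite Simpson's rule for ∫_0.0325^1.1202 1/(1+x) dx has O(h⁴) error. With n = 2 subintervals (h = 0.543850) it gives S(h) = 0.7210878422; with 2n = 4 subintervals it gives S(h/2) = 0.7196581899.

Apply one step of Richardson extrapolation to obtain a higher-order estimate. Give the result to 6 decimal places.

0.719563

With r = 4 the leading error scales as h^4, so the weight is 2^4 = 16.
Top: 16(0.7196581899) − (0.7210878422) = 10.7934431962
Denominator 16 − 1 = 15.
R = 10.7934431962/15 = 0.7195628797
Shift from A(h/2): −0.0000953102.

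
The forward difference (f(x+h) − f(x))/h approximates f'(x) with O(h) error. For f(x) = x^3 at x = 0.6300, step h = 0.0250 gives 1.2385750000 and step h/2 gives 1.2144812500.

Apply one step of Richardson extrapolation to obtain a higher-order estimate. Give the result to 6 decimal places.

r = 1, so 2^r = 2.
2^1 × A(h/2) = 2.4289625000; minus A(h) gives 1.1903875000.
Divide by 2^1 − 1 = 1.
1.1903875000 ÷ 1 = 1.1903875000
Gap between inputs: 2.409e-02; correction applied: −0.0240937500.

1.190387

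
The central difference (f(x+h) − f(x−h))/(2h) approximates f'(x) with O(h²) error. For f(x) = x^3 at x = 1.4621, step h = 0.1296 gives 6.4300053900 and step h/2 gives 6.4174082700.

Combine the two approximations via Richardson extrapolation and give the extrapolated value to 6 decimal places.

6.413209

Error is O(h^2); halving h shrinks it by 2^2 = 4.
Top: 4(6.4174082700) − (6.4300053900) = 19.2396276900
Extrapolated: 19.2396276900 / 3 = 6.4132092300
Correction |R − A(h/2)| = 4.199e-03; gap |A(h/2) − A(h)| = 1.260e-02.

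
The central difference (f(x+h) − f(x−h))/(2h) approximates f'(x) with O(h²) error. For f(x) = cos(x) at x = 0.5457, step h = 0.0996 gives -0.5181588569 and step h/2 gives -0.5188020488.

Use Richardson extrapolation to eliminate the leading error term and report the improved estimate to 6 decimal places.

The method has order 2: 2^2 = 4.
4*(-0.5188020488) − (-0.5181588569) = -1.5570493383
(4*(-0.5188020488) − (-0.5181588569))/(4 − 1) = -0.5190164461
Shift from A(h/2): −0.0002143973.

-0.519016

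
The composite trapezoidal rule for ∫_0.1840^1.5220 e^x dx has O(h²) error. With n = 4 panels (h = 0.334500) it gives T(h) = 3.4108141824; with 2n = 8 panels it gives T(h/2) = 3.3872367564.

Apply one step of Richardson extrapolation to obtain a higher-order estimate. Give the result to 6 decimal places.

The method has order 2: 2^2 = 4.
Numerator 4*A(h/2) − A(h) = 4*3.3872367564 − 3.4108141824 = 10.1381328432
Extrapolated: 10.1381328432 / 3 = 3.3793776144

3.379378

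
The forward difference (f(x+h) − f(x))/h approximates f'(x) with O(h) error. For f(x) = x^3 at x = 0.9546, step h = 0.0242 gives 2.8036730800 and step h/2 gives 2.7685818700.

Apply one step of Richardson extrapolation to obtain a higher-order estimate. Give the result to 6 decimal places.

2.733491

r = 1, so 2^r = 2.
2 × 2.7685818700 − 2.8036730800 = 2.7334906600
Divide by 2^1 − 1 = 1.
So the Richardson estimate is 2.7334906600.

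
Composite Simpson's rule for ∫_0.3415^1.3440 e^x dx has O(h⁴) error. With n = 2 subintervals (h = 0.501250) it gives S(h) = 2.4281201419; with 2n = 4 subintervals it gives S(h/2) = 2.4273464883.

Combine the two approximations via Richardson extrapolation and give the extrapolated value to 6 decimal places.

Leading term ∝ h^4; use weight 16 = 2^4.
2^4·A(h/2) = 38.8375438128; minus A(h) gives 36.4094236709.
Divide by 2^4 − 1 = 15.
Extrapolated: 36.4094236709 / 15 = 2.4272949114
Shift from A(h/2): −0.0000515769.

2.427295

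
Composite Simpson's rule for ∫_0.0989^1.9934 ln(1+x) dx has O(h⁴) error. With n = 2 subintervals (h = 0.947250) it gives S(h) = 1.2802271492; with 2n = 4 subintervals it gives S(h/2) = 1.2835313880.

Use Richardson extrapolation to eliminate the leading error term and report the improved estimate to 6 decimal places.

1.283752

With r = 4 the leading error scales as h^4, so the weight is 2^4 = 16.
16 × 1.2835313880 − 1.2802271492 = 19.2562750588
Divide by 2^4 − 1 = 15.
So the Richardson estimate is 1.2837516706.
Gap between inputs: 3.304e-03; correction applied: +0.0002202826.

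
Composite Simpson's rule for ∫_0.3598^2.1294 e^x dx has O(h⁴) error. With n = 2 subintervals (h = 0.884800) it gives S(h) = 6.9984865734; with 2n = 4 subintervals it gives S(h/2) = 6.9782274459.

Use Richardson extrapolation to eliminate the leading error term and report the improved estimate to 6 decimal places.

6.976877

Error is O(h^4); halving h shrinks it by 2^4 = 16.
Weighted: 111.6516391344 − 6.9984865734 = 104.6531525610
Denominator 16 − 1 = 15.
R = 104.6531525610/15 = 6.9768768374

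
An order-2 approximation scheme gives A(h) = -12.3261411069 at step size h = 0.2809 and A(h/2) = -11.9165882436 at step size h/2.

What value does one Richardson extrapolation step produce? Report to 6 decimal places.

-11.780071

Order 2 gives 2^r = 4 and 2^r − 1 = 3.
4 × (-11.9165882436) − (-12.3261411069) = -35.3402118675
Divide by 2^2 − 1 = 3.
So the Richardson estimate is -11.7800706225.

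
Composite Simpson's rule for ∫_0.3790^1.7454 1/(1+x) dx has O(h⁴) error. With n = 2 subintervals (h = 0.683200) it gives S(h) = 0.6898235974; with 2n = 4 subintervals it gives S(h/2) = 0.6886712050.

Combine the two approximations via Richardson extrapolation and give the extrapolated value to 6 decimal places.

0.688594

r = 4, so 2^r = 16.
Top: 16(0.6886712050) − (0.6898235974) = 10.3289156826
Denominator 16 − 1 = 15.
So the Richardson estimate is 0.6885943788.
Correction |R − A(h/2)| = 7.683e-05; gap |A(h/2) − A(h)| = 1.152e-03.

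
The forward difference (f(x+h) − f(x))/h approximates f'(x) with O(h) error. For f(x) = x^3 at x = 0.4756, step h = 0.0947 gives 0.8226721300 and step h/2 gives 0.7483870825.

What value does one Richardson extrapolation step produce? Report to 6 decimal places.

0.674102

Order 1 gives 2^r = 2 and 2^r − 1 = 1.
2×0.7483870825 − 0.8226721300 = 0.6741020350
Denominator 2 − 1 = 1.
R = 0.6741020350/1 = 0.6741020350
Correction |R − A(h/2)| = 7.429e-02; gap |A(h/2) − A(h)| = 7.429e-02.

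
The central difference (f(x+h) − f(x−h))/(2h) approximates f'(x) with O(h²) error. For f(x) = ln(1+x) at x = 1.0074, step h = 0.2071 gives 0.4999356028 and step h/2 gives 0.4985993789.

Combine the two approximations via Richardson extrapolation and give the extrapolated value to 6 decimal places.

Error is O(h^2); halving h shrinks it by 2^2 = 4.
4·0.4985993789 = 1.9943975156; subtract 0.4999356028 → 1.4944619128
Denominator 4 − 1 = 3.
1.4944619128 ÷ 3 = 0.4981539709
Shift from A(h/2): −0.0004454080.

0.498154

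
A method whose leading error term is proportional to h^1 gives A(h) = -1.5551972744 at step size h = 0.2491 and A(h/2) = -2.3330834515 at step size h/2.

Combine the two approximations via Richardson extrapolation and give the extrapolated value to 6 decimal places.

-3.110970

r = 1: numerator weight 2, denominator 1.
2×(-2.3330834515) = -4.6661669030; (-4.6661669030) − (-1.5551972744) = -3.1109696286
Extrapolated: (-3.1109696286) / 1 = -3.1109696286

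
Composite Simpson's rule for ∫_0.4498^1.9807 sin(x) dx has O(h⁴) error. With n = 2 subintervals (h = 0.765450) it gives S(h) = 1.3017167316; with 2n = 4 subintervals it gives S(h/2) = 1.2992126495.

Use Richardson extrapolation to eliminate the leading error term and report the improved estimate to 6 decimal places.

1.299046

r = 4, so 2^r = 16.
Difference of the inputs: 1.2992126495 − 1.3017167316 = -0.0025040821
Divide by 2^4 − 1 = 15: (-0.0025040821)/15 = -0.0001669388
R = 1.2992126495 − 0.0001669388 = 1.2990457107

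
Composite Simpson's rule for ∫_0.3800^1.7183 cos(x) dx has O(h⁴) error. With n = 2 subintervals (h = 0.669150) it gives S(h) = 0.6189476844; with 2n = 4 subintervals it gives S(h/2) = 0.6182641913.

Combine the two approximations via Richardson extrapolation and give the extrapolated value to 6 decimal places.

0.618219

Order 4 gives 2^r = 16 and 2^r − 1 = 15.
Numerator 16*A(h/2) − A(h) = 16*0.6182641913 − 0.6189476844 = 9.2732793764
Denominator 16 − 1 = 15.
9.2732793764 ÷ 15 = 0.6182186251
Shift from A(h/2): −0.0000455662.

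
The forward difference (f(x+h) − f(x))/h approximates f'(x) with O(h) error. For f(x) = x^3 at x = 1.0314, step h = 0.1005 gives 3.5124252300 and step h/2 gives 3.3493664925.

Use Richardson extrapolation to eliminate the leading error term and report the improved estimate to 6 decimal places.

3.186308

Order 1 gives 2^r = 2 and 2^r − 1 = 1.
2·3.3493664925 = 6.6987329850; subtract 3.5124252300 → 3.1863077550
Denominator 2 − 1 = 1.
Result: 3.1863077550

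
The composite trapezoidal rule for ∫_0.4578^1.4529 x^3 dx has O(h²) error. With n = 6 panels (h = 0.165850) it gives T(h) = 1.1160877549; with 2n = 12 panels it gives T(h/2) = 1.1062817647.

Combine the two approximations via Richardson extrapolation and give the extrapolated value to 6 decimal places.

r = 2: numerator weight 4, denominator 3.
Top: 4(1.1062817647) − (1.1160877549) = 3.3090393039
Denominator 4 − 1 = 3.
3.3090393039 ÷ 3 = 1.1030131013

1.103013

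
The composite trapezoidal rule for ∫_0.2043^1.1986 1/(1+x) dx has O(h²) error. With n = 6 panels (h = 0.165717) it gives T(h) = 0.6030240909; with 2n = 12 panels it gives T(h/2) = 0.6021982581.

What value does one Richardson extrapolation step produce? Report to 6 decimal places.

Error is O(h^2); halving h shrinks it by 2^2 = 4.
Weighted: 2.4087930324 − 0.6030240909 = 1.8057689415
Denominator 4 − 1 = 3.
So the Richardson estimate is 0.6019229805.

0.601923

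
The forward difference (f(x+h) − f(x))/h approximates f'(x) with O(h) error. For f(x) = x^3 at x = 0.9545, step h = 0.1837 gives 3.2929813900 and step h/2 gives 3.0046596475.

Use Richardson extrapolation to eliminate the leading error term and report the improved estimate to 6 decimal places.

The method has order 1: 2^1 = 2.
A(h/2) − A(h) = 3.0046596475 − 3.2929813900 = -0.2883217425
Divide by 2^1 − 1 = 1: (-0.2883217425)/1 = -0.2883217425
R = 3.0046596475 − 0.2883217425 = 2.7163379050

2.716338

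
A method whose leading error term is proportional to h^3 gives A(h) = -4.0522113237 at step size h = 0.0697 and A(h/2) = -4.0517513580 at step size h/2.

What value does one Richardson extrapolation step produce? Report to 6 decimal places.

Leading term ∝ h^3; use weight 8 = 2^3.
8×(-4.0517513580) − (-4.0522113237) = -28.3617995403
Denominator 8 − 1 = 7.
(-28.3617995403) ÷ 7 = -4.0516856486

-4.051686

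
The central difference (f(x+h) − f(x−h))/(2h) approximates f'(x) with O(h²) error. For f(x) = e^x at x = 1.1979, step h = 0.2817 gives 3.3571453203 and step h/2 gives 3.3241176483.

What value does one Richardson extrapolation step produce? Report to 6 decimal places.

The method has order 2: 2^2 = 4.
4×3.3241176483 − 3.3571453203 = 9.9393252729
Extrapolated: 9.9393252729 / 3 = 3.3131084243

3.313108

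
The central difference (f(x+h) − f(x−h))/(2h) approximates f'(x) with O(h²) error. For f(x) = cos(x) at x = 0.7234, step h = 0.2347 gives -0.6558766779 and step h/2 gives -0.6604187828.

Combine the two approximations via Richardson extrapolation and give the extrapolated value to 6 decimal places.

With r = 2 the leading error scales as h^2, so the weight is 2^2 = 4.
Top: 4(-0.6604187828) − (-0.6558766779) = -1.9857984533
Extrapolated: (-1.9857984533) / 3 = -0.6619328178
Shift from A(h/2): −0.0015140350.

-0.661933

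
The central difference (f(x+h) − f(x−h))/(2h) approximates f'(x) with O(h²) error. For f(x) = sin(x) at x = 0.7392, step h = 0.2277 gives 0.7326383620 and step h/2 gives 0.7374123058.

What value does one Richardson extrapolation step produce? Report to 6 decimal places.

With r = 2 the leading error scales as h^2, so the weight is 2^2 = 4.
A(h/2) − A(h) = 0.7374123058 − 0.7326383620 = 0.0047739438
Divide by 2^2 − 1 = 3: 0.0047739438/3 = 0.0015913146
R = 0.7374123058 + 0.0015913146 = 0.7390036204

0.739004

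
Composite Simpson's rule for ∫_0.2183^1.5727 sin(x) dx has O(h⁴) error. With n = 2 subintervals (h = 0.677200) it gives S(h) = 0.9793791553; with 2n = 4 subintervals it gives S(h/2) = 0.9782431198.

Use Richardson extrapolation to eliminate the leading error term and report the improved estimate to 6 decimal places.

0.978167

Leading term ∝ h^4; use weight 16 = 2^4.
A(h/2) − A(h) = 0.9782431198 − 0.9793791553 = -0.0011360355
Correction (A(h/2) − A(h))/(16 − 1) = (-0.0011360355)/15 = -0.0000757357
R = 0.9782431198 − 0.0000757357 = 0.9781673841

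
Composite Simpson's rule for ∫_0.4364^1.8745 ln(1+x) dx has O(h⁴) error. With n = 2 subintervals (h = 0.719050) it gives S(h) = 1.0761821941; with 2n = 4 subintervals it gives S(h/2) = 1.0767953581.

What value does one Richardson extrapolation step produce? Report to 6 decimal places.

r = 4: numerator weight 16, denominator 15.
16*1.0767953581 = 17.2287257296; subtract 1.0761821941 → 16.1525435355
Denominator 16 − 1 = 15.
Extrapolated: 16.1525435355 / 15 = 1.0768362357

1.076836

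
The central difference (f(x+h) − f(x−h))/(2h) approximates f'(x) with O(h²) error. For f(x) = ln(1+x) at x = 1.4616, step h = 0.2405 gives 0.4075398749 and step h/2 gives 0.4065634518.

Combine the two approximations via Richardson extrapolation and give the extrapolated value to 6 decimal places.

Error is O(h^2); halving h shrinks it by 2^2 = 4.
4·0.4065634518 = 1.6262538072; subtract 0.4075398749 → 1.2187139323
Divide by 2^2 − 1 = 3.
1.2187139323 ÷ 3 = 0.4062379774
Gap between inputs: 9.764e-04; correction applied: −0.0003254744.

0.406238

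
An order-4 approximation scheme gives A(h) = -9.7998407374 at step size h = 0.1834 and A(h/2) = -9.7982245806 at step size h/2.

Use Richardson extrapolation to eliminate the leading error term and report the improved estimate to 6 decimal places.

r = 4: numerator weight 16, denominator 15.
Top: 16(-9.7982245806) − (-9.7998407374) = -146.9717525522
Denominator 16 − 1 = 15.
Result: -9.7981168368
Shift from A(h/2): +0.0001077438.

-9.798117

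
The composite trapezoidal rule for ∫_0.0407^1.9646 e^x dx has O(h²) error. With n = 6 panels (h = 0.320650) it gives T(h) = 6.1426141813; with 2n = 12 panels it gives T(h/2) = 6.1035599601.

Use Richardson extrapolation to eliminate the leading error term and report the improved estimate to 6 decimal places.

6.090542

Method order is 2; weight 2^2 = 4.
Weighted: 24.4142398404 − 6.1426141813 = 18.2716256591
Denominator 4 − 1 = 3.
Extrapolated: 18.2716256591 / 3 = 6.0905418864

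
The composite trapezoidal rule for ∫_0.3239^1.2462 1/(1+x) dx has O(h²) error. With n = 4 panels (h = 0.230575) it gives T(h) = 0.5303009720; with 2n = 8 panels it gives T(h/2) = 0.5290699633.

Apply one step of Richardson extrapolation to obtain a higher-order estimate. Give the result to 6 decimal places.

Leading term ∝ h^2; use weight 4 = 2^2.
Difference of the inputs: 0.5290699633 − 0.5303009720 = -0.0012310087
Correction (A(h/2) − A(h))/(4 − 1) = (-0.0012310087)/3 = -0.0004103362
R = 0.5290699633 − 0.0004103362 = 0.5286596271

0.528660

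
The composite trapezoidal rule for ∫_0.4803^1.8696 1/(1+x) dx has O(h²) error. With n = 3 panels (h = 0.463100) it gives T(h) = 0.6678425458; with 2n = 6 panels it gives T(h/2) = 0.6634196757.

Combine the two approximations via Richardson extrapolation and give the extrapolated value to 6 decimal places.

0.661945

Leading term ∝ h^2; use weight 4 = 2^2.
Top: 4(0.6634196757) − (0.6678425458) = 1.9858361570
Divide by 2^2 − 1 = 3.
So the Richardson estimate is 0.6619453857.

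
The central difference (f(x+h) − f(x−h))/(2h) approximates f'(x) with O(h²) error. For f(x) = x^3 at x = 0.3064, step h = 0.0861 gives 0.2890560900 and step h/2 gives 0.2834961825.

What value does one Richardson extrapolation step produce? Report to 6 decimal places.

0.281643

r = 2: numerator weight 4, denominator 3.
Difference of the inputs: 0.2834961825 − 0.2890560900 = -0.0055599075
Divide by 2^2 − 1 = 3: (-0.0055599075)/3 = -0.0018533025
R = A(h/2) + (A(h/2) − A(h))/3 = 0.2834961825 − 0.0018533025 = 0.2816428800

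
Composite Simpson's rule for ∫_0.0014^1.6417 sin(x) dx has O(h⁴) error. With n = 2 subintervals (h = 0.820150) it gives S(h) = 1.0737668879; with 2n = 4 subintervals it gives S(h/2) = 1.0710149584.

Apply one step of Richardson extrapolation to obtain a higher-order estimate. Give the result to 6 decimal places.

With r = 4 the leading error scales as h^4, so the weight is 2^4 = 16.
16*1.0710149584 − 1.0737668879 = 16.0624724465
Extrapolated: 16.0624724465 / 15 = 1.0708314964

1.070831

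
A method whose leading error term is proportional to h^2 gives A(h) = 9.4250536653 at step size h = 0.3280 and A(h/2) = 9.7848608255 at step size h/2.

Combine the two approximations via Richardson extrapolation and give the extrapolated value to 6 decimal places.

9.904797

r = 2: numerator weight 4, denominator 3.
A(h/2) − A(h) = 9.7848608255 − 9.4250536653 = 0.3598071602
Correction (A(h/2) − A(h))/(4 − 1) = 0.3598071602/3 = 0.1199357201
R = 9.7848608255 + 0.1199357201 = 9.9047965456
Gap between inputs: 3.598e-01; correction applied: +0.1199357201.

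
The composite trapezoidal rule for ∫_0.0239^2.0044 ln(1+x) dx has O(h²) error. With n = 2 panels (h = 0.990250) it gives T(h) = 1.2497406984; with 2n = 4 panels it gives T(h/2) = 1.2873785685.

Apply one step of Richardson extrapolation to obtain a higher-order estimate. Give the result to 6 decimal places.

1.299925

With r = 2 the leading error scales as h^2, so the weight is 2^2 = 4.
2^2×A(h/2) = 5.1495142740; minus A(h) gives 3.8997735756.
Divide by 2^2 − 1 = 3.
Extrapolated: 3.8997735756 / 3 = 1.2999245252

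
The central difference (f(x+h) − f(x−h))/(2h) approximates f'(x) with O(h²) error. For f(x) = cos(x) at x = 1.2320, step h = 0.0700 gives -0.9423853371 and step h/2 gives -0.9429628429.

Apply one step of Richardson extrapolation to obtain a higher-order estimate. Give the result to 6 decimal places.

-0.943155

r = 2, so 2^r = 4.
4×(-0.9429628429) = -3.7718513716; subtract (-0.9423853371) → -2.8294660345
Extrapolated: (-2.8294660345) / 3 = -0.9431553448
Shift from A(h/2): −0.0001925019.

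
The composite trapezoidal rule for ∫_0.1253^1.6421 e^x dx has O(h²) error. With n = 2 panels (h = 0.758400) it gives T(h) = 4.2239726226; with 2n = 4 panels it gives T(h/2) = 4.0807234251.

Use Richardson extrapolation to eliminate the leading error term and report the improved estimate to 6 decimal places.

4.032974

The method has order 2: 2^2 = 4.
Difference of the inputs: 4.0807234251 − 4.2239726226 = -0.1432491975
Correction (A(h/2) − A(h))/(4 − 1) = (-0.1432491975)/3 = -0.0477497325
R = 4.0807234251 − 0.0477497325 = 4.0329736926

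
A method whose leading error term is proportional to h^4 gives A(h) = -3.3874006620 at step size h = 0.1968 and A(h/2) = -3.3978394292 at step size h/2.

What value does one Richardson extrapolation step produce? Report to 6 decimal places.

r = 4, so 2^r = 16.
Difference of the inputs: -3.3978394292 − (-3.3874006620) = -0.0104387672
Divide by 2^4 − 1 = 15: (-0.0104387672)/15 = -0.0006959178
R = A(h/2) + (A(h/2) − A(h))/15 = -3.3978394292 − 0.0006959178 = -3.3985353470
Shift from A(h/2): −0.0006959178.

-3.398535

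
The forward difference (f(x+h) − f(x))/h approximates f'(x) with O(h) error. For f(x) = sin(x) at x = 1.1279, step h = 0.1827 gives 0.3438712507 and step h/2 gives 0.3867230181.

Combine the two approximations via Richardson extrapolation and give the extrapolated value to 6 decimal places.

0.429575

r = 1, so 2^r = 2.
2 × 0.3867230181 = 0.7734460362; subtract 0.3438712507 → 0.4295747855
Denominator 2 − 1 = 1.
Result: 0.4295747855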